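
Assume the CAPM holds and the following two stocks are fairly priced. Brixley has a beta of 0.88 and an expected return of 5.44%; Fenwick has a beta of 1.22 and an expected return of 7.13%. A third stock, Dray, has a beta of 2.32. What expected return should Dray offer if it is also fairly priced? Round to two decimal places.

12.60%

MRP (SML slope) = (7.13% − 5.44%) / (1.22 − 0.88) = 1.69% / 0.34 = 4.9706%
R_f (intercept) = 5.44% − 0.88 × 4.9706% = 1.0659%
E(R_Dray) = R_f + β × MRP = 1.0659% + 2.32 × 4.9706% = 12.60%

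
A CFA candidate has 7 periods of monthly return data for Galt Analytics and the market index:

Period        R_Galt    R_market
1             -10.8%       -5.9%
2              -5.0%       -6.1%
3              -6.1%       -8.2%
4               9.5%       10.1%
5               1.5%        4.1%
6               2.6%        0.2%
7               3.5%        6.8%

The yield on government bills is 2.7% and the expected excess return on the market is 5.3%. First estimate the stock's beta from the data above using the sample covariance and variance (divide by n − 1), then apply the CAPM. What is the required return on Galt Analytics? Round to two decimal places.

Mean R_i = (-10.8 − 5.0 − 6.1 + 9.5 + 1.5 + 2.6 + 3.5) / 7 = -0.6857%
Mean R_m = (-5.9 − 6.1 − 8.2 + 10.1 + 4.1 + 0.2 + 6.8) / 7 = 0.1429%
Σ(R_i − R̄_i)(R_m − R̄_m) = 271.3457  ⇒  Cov = 271.3457 / 6 = 45.2243
Σ(R_m − R̄_m)² = 304.2171  ⇒  Var(R_m) = 304.2171 / 6 = 50.7029
β = Cov / Var(R_m) = 45.2243 / 50.7029 = 0.8919
E(R) = R_f + β × MRP = 2.7% + 0.8919 × 5.3% = 7.43%

7.43%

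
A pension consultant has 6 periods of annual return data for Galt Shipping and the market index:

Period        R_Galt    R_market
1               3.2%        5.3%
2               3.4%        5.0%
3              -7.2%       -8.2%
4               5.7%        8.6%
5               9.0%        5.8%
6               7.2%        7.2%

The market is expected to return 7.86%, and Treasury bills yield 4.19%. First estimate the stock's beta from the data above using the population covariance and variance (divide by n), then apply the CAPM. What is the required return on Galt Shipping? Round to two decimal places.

Mean R_i = (3.2 + 3.4 − 7.2 + 5.7 + 9.0 + 7.2) / 6 = 3.5500%
Mean R_m = (5.3 + 5.0 − 8.2 + 8.6 + 5.8 + 7.2) / 6 = 3.9500%
Σ(R_i − R̄_i)(R_m − R̄_m) = 161.9250  ⇒  Cov = 161.9250 / 6 = 26.9875
Σ(R_m − R̄_m)² = 186.1550  ⇒  Var(R_m) = 186.1550 / 6 = 31.0258
β = Cov / Var(R_m) = 26.9875 / 31.0258 = 0.8698
MRP = 7.86% − 4.19% = 3.67%
E(R) = R_f + β × MRP = 4.19% + 0.8698 × 3.67% = 7.38%

7.38%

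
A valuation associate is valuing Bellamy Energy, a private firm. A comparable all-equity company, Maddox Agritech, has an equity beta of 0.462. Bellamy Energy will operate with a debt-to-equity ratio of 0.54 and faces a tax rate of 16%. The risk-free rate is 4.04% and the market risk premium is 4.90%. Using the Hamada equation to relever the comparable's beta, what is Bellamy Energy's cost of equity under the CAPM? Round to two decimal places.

7.33%

β_L = β_U × [1 + (1 − t)(D/E)] = 0.462 × [1 + (1 − 0.16) × 0.54]
    = 0.462 × [1 + 0.84 × 0.54] = 0.462 × 1.4536 = 0.6716
E(R) = R_f + β_L × MRP = 4.04% + 0.6716 × 4.90% = 7.33%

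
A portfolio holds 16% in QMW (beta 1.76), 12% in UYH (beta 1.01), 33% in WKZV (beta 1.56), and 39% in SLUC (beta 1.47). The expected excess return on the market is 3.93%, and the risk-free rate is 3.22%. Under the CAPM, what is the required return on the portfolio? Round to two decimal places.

9.08%

β_P = Σ w_i β_i = 0.16×1.76 + 0.12×1.01 + 0.33×1.56 + 0.39×1.47 = 1.4909
E(R_P) = R_f + β_P × MRP = 3.22% + 1.4909 × 3.93% = 9.08%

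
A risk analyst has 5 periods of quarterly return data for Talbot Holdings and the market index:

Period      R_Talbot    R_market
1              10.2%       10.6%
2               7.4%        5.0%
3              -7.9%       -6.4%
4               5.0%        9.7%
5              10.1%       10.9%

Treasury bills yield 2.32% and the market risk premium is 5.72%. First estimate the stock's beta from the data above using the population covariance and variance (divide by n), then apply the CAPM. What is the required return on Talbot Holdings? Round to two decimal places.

Mean R_i = (10.2 + 7.4 − 7.9 + 5.0 + 10.1) / 5 = 4.9600%
Mean R_m = (10.6 + 5.0 − 6.4 + 9.7 + 10.9) / 5 = 5.9600%
Σ(R_i − R̄_i)(R_m − R̄_m) = 206.4620  ⇒  Cov = 206.4620 / 5 = 41.2924
Σ(R_m − R̄_m)² = 213.6120  ⇒  Var(R_m) = 213.6120 / 5 = 42.7224
β = Cov / Var(R_m) = 41.2924 / 42.7224 = 0.9665
E(R) = R_f + β × MRP = 2.32% + 0.9665 × 5.72% = 7.85%

7.85%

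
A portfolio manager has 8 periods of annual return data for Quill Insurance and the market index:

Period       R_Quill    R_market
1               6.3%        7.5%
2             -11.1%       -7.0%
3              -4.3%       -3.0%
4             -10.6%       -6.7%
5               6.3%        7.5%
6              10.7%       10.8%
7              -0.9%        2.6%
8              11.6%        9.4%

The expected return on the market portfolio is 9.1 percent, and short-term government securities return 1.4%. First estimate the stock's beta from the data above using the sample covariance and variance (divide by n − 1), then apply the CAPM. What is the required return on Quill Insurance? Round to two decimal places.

10.88%

Mean R_i = (6.3 − 11.1 − 4.3 − 10.6 + 6.3 + 10.7 − 0.9 + 11.6) / 8 = 1.0000%
Mean R_m = (7.5 − 7.0 − 3.0 − 6.7 + 7.5 + 10.8 + 2.6 + 9.4) / 8 = 2.6375%
Σ(R_i − R̄_i)(R_m − R̄_m) = 457.2800  ⇒  Cov = 457.2800 / 7 = 65.3257
Σ(R_m − R̄_m)² = 371.4988  ⇒  Var(R_m) = 371.4988 / 7 = 53.0713
β = Cov / Var(R_m) = 65.3257 / 53.0713 = 1.2309
MRP = 9.1% − 1.4% = 7.70%
E(R) = R_f + β × MRP = 1.4% + 1.2309 × 7.7% = 10.88%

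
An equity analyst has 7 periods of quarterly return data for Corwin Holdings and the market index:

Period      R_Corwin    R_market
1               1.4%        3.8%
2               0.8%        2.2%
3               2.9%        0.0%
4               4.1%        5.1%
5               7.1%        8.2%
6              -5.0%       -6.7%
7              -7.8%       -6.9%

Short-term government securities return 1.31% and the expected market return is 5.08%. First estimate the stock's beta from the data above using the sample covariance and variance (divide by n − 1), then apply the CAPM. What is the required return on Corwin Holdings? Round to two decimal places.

4.52%

Mean R_i = (1.4 + 0.8 + 2.9 + 4.1 + 7.1 − 5.0 − 7.8) / 7 = 0.5000%
Mean R_m = (3.8 + 2.2 + 0.0 + 5.1 + 8.2 − 6.7 − 6.9) / 7 = 0.8143%
Σ(R_i − R̄_i)(R_m − R̄_m) = 170.6800  ⇒  Cov = 170.6800 / 6 = 28.4467
Σ(R_m − R̄_m)² = 200.3886  ⇒  Var(R_m) = 200.3886 / 6 = 33.3981
β = Cov / Var(R_m) = 28.4467 / 33.3981 = 0.8517
MRP = 5.08% − 1.31% = 3.77%
E(R) = R_f + β × MRP = 1.31% + 0.8517 × 3.77% = 4.52%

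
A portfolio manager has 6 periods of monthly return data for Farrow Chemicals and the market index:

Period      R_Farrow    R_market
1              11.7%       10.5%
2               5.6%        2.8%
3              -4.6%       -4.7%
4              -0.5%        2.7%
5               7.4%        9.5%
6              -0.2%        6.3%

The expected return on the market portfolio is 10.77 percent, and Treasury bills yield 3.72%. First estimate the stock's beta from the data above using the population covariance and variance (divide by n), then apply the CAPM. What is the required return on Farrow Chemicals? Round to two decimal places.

Mean R_i = (11.7 + 5.6 − 4.6 − 0.5 + 7.4 − 0.2) / 6 = 3.2333%
Mean R_m = (10.5 + 2.8 − 4.7 + 2.7 + 9.5 + 6.3) / 6 = 4.5167%
Σ(R_i − R̄_i)(R_m − R̄_m) = 140.2167  ⇒  Cov = 140.2167 / 6 = 23.3695
Σ(R_m − R̄_m)² = 155.0083  ⇒  Var(R_m) = 155.0083 / 6 = 25.8347
β = Cov / Var(R_m) = 23.3695 / 25.8347 = 0.9046
MRP = 10.77% − 3.72% = 7.05%
E(R) = R_f + β × MRP = 3.72% + 0.9046 × 7.05% = 10.10%

10.10%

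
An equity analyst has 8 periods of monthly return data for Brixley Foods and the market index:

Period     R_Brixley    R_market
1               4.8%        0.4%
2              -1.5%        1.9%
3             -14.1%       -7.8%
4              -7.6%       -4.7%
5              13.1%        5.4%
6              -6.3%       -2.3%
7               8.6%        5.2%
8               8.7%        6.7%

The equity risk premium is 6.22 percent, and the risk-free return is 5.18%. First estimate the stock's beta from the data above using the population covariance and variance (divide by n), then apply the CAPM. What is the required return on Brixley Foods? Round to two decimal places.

Mean R_i = (4.8 − 1.5 − 14.1 − 7.6 + 13.1 − 6.3 + 8.6 + 8.7) / 8 = 0.7125%
Mean R_m = (0.4 + 1.9 − 7.8 − 4.7 + 5.4 − 2.3 + 5.2 + 6.7) / 8 = 0.6000%
Σ(R_i − R̄_i)(R_m − R̄_m) = 329.5900  ⇒  Cov = 329.5900 / 8 = 41.1988
Σ(R_m − R̄_m)² = 190.2000  ⇒  Var(R_m) = 190.2000 / 8 = 23.7750
β = Cov / Var(R_m) = 41.1988 / 23.7750 = 1.7329
E(R) = R_f + β × MRP = 5.18% + 1.7329 × 6.22% = 15.96%

15.96%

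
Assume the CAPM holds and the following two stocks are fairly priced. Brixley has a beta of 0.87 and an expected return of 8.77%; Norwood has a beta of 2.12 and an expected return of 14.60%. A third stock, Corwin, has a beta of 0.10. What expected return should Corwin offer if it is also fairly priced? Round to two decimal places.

5.18%

MRP (SML slope) = (14.60% − 8.77%) / (2.12 − 0.87) = 5.83% / 1.25 = 4.6640%
R_f (intercept) = 8.77% − 0.87 × 4.6640% = 4.7123%
E(R_Corwin) = R_f + β × MRP = 4.7123% + 0.10 × 4.6640% = 5.18%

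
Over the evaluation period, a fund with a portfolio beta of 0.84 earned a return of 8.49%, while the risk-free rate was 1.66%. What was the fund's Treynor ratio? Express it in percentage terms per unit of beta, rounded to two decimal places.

8.13%

Treynor = (R_P − R_f) / β_P = (8.49% − 1.66%) / 0.8400 = 6.83% / 0.8400 = 8.13%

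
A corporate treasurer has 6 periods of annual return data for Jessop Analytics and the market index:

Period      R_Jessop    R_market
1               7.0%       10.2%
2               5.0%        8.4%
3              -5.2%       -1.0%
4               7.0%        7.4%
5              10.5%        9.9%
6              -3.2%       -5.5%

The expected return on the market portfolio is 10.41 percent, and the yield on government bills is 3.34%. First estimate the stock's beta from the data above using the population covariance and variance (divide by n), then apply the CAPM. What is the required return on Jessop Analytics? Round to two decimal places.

Mean R_i = (7.0 + 5.0 − 5.2 + 7.0 + 10.5 − 3.2) / 6 = 3.5167%
Mean R_m = (10.2 + 8.4 − 1.0 + 7.4 + 9.9 − 5.5) / 6 = 4.9000%
Σ(R_i − R̄_i)(R_m − R̄_m) = 188.5600  ⇒  Cov = 188.5600 / 6 = 31.4267
Σ(R_m − R̄_m)² = 214.5600  ⇒  Var(R_m) = 214.5600 / 6 = 35.7600
β = Cov / Var(R_m) = 31.4267 / 35.7600 = 0.8788
MRP = 10.41% − 3.34% = 7.07%
E(R) = R_f + β × MRP = 3.34% + 0.8788 × 7.07% = 9.55%

9.55%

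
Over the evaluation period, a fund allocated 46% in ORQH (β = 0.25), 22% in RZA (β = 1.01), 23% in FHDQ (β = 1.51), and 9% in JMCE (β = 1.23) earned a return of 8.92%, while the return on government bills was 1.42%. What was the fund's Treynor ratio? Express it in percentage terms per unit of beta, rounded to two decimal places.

9.43%

β_P = 0.46×0.25 + 0.22×1.01 + 0.23×1.51 + 0.09×1.23 = 0.7952
Treynor = (R_P − R_f) / β_P = (8.92% − 1.42%) / 0.7952 = 7.50% / 0.7952 = 9.43%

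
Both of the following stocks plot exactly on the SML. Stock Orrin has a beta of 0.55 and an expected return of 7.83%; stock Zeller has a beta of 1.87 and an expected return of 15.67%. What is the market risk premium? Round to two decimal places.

5.94%

Both satisfy E(R) = R_f + β·MRP, so the slope of the SML is
MRP = (15.67% − 7.83%) / (1.87 − 0.55) = 7.84% / 1.32 = 5.9394%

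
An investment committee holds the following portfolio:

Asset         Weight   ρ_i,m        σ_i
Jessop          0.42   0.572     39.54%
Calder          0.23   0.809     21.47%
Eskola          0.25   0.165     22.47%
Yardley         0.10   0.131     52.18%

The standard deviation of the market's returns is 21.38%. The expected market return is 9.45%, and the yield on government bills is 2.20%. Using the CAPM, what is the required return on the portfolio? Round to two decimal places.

β_Jessop = 0.572 × 39.54% / 21.38% = 1.0579
β_Calder = 0.809 × 21.47% / 21.38% = 0.8124
β_Eskola = 0.165 × 22.47% / 21.38% = 0.1734
β_Yardley = 0.131 × 52.18% / 21.38% = 0.3197
β_P = Σ w_i β_i = 0.42×1.0579 + 0.23×0.8124 + 0.25×0.1734 + 0.10×0.3197 = 0.7065
MRP = 9.45% − 2.20% = 7.25%
E(R_P) = R_f + β_P × MRP = 2.20% + 0.7065 × 7.25% = 7.32%

7.32%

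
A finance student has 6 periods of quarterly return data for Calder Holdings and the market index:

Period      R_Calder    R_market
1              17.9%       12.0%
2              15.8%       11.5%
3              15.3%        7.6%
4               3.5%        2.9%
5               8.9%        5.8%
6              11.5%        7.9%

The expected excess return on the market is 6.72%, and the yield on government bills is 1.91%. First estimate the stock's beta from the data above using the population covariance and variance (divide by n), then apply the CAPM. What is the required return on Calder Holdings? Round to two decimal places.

11.65%

Mean R_i = (17.9 + 15.8 + 15.3 + 3.5 + 8.9 + 11.5) / 6 = 12.1500%
Mean R_m = (12.0 + 11.5 + 7.6 + 2.9 + 5.8 + 7.9) / 6 = 7.9500%
Σ(R_i − R̄_i)(R_m − R̄_m) = 85.8450  ⇒  Cov = 85.8450 / 6 = 14.3075
Σ(R_m − R̄_m)² = 59.2550  ⇒  Var(R_m) = 59.2550 / 6 = 9.8758
β = Cov / Var(R_m) = 14.3075 / 9.8758 = 1.4487
E(R) = R_f + β × MRP = 1.91% + 1.4487 × 6.72% = 11.65%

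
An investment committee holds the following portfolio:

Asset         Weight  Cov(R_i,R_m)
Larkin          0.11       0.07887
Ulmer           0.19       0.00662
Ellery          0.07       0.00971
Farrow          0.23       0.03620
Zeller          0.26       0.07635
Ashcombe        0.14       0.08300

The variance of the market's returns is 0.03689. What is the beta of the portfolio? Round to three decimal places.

1.367

β_Larkin = 0.07887 / 0.03689 = 2.1380
β_Ulmer = 0.00662 / 0.03689 = 0.1795
β_Ellery = 0.00971 / 0.03689 = 0.2632
β_Farrow = 0.03620 / 0.03689 = 0.9813
β_Zeller = 0.07635 / 0.03689 = 2.0697
β_Ashcombe = 0.08300 / 0.03689 = 2.2499
β_P = Σ w_i β_i = 0.11×2.1380 + 0.19×0.1795 + 0.07×0.2632 + 0.23×0.9813 + 0.26×2.0697 + 0.14×2.2499 = 1.3665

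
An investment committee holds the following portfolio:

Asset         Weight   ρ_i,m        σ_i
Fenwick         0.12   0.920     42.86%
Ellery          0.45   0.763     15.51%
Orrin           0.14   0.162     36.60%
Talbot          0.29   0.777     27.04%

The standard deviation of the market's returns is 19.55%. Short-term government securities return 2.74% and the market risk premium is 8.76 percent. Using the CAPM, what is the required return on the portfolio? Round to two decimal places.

β_Fenwick = 0.920 × 42.86% / 19.55% = 2.0169
β_Ellery = 0.763 × 15.51% / 19.55% = 0.6053
β_Orrin = 0.162 × 36.60% / 19.55% = 0.3033
β_Talbot = 0.777 × 27.04% / 19.55% = 1.0747
β_P = Σ w_i β_i = 0.12×2.0169 + 0.45×0.6053 + 0.14×0.3033 + 0.29×1.0747 = 0.8685
E(R_P) = R_f + β_P × MRP = 2.74% + 0.8685 × 8.76% = 10.35%

10.35%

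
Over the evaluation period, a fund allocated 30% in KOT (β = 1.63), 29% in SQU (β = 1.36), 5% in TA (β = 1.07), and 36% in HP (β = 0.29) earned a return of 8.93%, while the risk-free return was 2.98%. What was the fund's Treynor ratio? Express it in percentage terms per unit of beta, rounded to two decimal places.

5.71%

β_P = 0.30×1.63 + 0.29×1.36 + 0.05×1.07 + 0.36×0.29 = 1.0413
Treynor = (R_P − R_f) / β_P = (8.93% − 2.98%) / 1.0413 = 5.95% / 1.0413 = 5.71%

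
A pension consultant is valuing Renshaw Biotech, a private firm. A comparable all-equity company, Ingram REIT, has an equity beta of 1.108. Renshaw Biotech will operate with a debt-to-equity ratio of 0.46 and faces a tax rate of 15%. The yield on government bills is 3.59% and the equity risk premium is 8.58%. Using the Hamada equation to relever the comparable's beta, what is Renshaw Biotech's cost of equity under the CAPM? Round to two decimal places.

β_L = β_U × [1 + (1 − t)(D/E)] = 1.108 × [1 + (1 − 0.15) × 0.46]
    = 1.108 × [1 + 0.85 × 0.46] = 1.108 × 1.3910 = 1.5412
E(R) = R_f + β_L × MRP = 3.59% + 1.5412 × 8.58% = 16.81%

16.81%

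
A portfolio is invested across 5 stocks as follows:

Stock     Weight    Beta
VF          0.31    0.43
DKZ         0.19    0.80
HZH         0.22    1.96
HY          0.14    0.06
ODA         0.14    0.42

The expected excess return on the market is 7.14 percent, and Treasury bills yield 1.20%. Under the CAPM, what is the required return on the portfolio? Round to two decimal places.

β_P = Σ w_i β_i = 0.31×0.43 + 0.19×0.80 + 0.22×1.96 + 0.14×0.06 + 0.14×0.42 = 0.7837
E(R_P) = R_f + β_P × MRP = 1.20% + 0.7837 × 7.14% = 6.80%

6.80%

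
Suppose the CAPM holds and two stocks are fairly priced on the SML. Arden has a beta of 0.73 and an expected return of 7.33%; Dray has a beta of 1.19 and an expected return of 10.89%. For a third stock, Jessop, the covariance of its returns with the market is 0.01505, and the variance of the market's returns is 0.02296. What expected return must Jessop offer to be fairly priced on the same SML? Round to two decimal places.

MRP = (10.89% − 7.33%) / (1.19 − 0.73) = 7.7391%
R_f = 7.33% − 0.73 × 7.7391% = 1.6805%
β_Jessop = Cov / Var(R_m) = 0.01505 / 0.02296 = 0.6555
E(R_Jessop) = R_f + β × MRP = 1.6805% + 0.6555 × 7.7391% = 6.75%

6.75%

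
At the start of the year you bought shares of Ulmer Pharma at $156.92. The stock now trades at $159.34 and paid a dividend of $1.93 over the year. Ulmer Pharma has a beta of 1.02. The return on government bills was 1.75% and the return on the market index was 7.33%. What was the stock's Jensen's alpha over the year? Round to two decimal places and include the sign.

Realised HPR = (P1 + D1 − P0) / P0 = (159.34 + 1.93 − 156.92) / 156.92 = 4.35 / 156.92 = 2.7721%
MRP = 7.33% − 1.75% = 5.58%
CAPM required = R_f + β·MRP = 1.75% + 1.02 × 5.58% = 7.4416%
α = realised − required = 2.7721% − 7.4416% = -4.67%

-4.67%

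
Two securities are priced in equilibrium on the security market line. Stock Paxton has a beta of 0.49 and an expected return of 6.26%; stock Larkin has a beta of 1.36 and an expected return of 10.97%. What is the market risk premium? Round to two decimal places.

Both satisfy E(R) = R_f + β·MRP, so the slope of the SML is
MRP = (10.97% − 6.26%) / (1.36 − 0.49) = 4.71% / 0.87 = 5.4138%

5.41%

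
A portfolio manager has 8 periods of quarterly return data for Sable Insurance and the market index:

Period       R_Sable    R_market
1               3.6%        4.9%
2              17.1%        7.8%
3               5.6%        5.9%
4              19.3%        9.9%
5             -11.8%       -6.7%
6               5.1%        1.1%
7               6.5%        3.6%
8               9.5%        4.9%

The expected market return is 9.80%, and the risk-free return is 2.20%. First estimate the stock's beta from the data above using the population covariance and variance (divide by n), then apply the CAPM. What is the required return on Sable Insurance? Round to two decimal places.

Mean R_i = (3.6 + 17.1 + 5.6 + 19.3 − 11.8 + 5.1 + 6.5 + 9.5) / 8 = 6.8625%
Mean R_m = (4.9 + 7.8 + 5.9 + 9.9 − 6.7 + 1.1 + 3.6 + 4.9) / 8 = 3.9250%
Σ(R_i − R̄_i)(R_m − R̄_m) = 314.2675  ⇒  Cov = 314.2675 / 8 = 39.2834
Σ(R_m − R̄_m)² = 177.4950  ⇒  Var(R_m) = 177.4950 / 8 = 22.1869
β = Cov / Var(R_m) = 39.2834 / 22.1869 = 1.7706
MRP = 9.80% − 2.20% = 7.60%
E(R) = R_f + β × MRP = 2.20% + 1.7706 × 7.60% = 15.66%

15.66%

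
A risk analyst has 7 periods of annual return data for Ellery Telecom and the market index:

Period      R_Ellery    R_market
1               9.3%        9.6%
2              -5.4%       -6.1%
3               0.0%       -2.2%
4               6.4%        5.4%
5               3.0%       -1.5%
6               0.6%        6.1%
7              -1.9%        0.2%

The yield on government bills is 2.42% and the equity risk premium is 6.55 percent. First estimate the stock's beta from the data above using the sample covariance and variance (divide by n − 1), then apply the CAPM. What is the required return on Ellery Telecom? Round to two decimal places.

Mean R_i = (9.3 − 5.4 + 0.0 + 6.4 + 3.0 + 0.6 − 1.9) / 7 = 1.7143%
Mean R_m = (9.6 − 6.1 − 2.2 + 5.4 − 1.5 + 6.1 + 0.2) / 7 = 1.6429%
Σ(R_i − R̄_i)(R_m − R̄_m) = 135.8457  ⇒  Cov = 135.8457 / 6 = 22.6410
Σ(R_m − R̄_m)² = 183.9771  ⇒  Var(R_m) = 183.9771 / 6 = 30.6629
β = Cov / Var(R_m) = 22.6410 / 30.6629 = 0.7384
E(R) = R_f + β × MRP = 2.42% + 0.7384 × 6.55% = 7.26%

7.26%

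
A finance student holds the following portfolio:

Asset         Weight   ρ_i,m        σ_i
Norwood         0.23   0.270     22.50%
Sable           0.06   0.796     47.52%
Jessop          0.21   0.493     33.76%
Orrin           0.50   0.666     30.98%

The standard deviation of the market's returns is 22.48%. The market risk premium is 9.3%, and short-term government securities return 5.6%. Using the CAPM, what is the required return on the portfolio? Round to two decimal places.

β_Norwood = 0.270 × 22.50% / 22.48% = 0.2702
β_Sable = 0.796 × 47.52% / 22.48% = 1.6826
β_Jessop = 0.493 × 33.76% / 22.48% = 0.7404
β_Orrin = 0.666 × 30.98% / 22.48% = 0.9178
β_P = Σ w_i β_i = 0.23×0.2702 + 0.06×1.6826 + 0.21×0.7404 + 0.50×0.9178 = 0.7775
E(R_P) = R_f + β_P × MRP = 5.6% + 0.7775 × 9.3% = 12.83%

12.83%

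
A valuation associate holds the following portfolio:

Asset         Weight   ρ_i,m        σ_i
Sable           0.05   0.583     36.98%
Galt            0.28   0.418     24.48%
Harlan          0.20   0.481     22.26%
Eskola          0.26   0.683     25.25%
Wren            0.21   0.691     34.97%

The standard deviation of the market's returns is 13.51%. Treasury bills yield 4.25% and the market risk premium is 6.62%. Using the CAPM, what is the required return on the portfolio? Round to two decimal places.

β_Sable = 0.583 × 36.98% / 13.51% = 1.5958
β_Galt = 0.418 × 24.48% / 13.51% = 0.7574
β_Harlan = 0.481 × 22.26% / 13.51% = 0.7925
β_Eskola = 0.683 × 25.25% / 13.51% = 1.2765
β_Wren = 0.691 × 34.97% / 13.51% = 1.7886
β_P = Σ w_i β_i = 0.05×1.5958 + 0.28×0.7574 + 0.20×0.7925 + 0.26×1.2765 + 0.21×1.7886 = 1.1579
E(R_P) = R_f + β_P × MRP = 4.25% + 1.1579 × 6.62% = 11.92%

11.92%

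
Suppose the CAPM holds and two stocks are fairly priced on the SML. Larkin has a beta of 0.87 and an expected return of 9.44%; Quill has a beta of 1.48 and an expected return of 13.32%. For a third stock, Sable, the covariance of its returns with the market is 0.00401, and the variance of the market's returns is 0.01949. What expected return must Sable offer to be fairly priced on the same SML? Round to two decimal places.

5.21%

MRP = (13.32% − 9.44%) / (1.48 − 0.87) = 6.3607%
R_f = 9.44% − 0.87 × 6.3607% = 3.9062%
β_Sable = Cov / Var(R_m) = 0.00401 / 0.01949 = 0.2057
E(R_Sable) = R_f + β × MRP = 3.9062% + 0.2057 × 6.3607% = 5.21%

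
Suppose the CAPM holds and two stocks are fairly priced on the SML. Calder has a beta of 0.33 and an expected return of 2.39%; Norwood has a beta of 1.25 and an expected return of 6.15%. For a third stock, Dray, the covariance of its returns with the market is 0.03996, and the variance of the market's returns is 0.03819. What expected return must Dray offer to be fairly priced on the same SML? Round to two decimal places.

5.32%

MRP = (6.15% − 2.39%) / (1.25 − 0.33) = 4.0870%
R_f = 2.39% − 0.33 × 4.0870% = 1.0413%
β_Dray = Cov / Var(R_m) = 0.03996 / 0.03819 = 1.0463
E(R_Dray) = R_f + β × MRP = 1.0413% + 1.0463 × 4.0870% = 5.32%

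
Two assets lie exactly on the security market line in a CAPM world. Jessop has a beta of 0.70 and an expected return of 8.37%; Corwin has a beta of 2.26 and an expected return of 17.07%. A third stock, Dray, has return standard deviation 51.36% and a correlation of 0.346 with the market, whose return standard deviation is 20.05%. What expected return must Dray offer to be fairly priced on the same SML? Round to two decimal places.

9.41%

MRP = (17.07% − 8.37%) / (2.26 − 0.70) = 5.5769%
R_f = 8.37% − 0.70 × 5.5769% = 4.4662%
β_Dray = ρ·σ_i/σ_m = 0.346 × 51.36 / 20.05 = 0.8863
E(R_Dray) = R_f + β × MRP = 4.4662% + 0.8863 × 5.5769% = 9.41%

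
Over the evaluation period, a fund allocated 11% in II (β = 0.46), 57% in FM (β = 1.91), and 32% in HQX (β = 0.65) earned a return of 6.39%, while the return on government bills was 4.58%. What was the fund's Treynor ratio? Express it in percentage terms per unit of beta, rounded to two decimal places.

β_P = 0.11×0.46 + 0.57×1.91 + 0.32×0.65 = 1.3473
Treynor = (R_P − R_f) / β_P = (6.39% − 4.58%) / 1.3473 = 1.81% / 1.3473 = 1.34%

1.34%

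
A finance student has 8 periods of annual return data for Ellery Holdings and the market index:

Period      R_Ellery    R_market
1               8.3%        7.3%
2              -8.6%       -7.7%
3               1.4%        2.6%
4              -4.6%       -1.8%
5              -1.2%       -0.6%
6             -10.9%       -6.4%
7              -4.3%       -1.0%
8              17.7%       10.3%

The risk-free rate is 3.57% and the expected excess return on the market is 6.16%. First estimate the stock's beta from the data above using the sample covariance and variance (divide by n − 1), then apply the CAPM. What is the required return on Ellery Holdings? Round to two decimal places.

12.61%

Mean R_i = (8.3 − 8.6 + 1.4 − 4.6 − 1.2 − 10.9 − 4.3 + 17.7) / 8 = -0.2750%
Mean R_m = (7.3 − 7.7 + 2.6 − 1.8 − 0.6 − 6.4 − 1.0 + 10.3) / 8 = 0.3375%
Σ(R_i − R̄_i)(R_m − R̄_m) = 396.5625  ⇒  Cov = 396.5625 / 7 = 56.6518
Σ(R_m − R̄_m)² = 270.0788  ⇒  Var(R_m) = 270.0788 / 7 = 38.5827
β = Cov / Var(R_m) = 56.6518 / 38.5827 = 1.4683
E(R) = R_f + β × MRP = 3.57% + 1.4683 × 6.16% = 12.61%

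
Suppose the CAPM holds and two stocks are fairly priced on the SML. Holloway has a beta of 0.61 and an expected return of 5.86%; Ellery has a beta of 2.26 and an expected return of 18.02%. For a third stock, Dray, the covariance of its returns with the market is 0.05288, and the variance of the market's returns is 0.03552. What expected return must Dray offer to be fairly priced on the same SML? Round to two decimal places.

MRP = (18.02% − 5.86%) / (2.26 − 0.61) = 7.3697%
R_f = 5.86% − 0.61 × 7.3697% = 1.3645%
β_Dray = Cov / Var(R_m) = 0.05288 / 0.03552 = 1.4887
E(R_Dray) = R_f + β × MRP = 1.3645% + 1.4887 × 7.3697% = 12.34%

12.34%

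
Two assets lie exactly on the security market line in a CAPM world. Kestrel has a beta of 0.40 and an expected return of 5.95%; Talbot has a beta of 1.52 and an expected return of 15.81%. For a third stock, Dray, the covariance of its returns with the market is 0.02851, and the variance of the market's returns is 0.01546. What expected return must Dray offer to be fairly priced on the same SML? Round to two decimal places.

18.66%

MRP = (15.81% − 5.95%) / (1.52 − 0.40) = 8.8036%
R_f = 5.95% − 0.40 × 8.8036% = 2.4286%
β_Dray = Cov / Var(R_m) = 0.02851 / 0.01546 = 1.8441
E(R_Dray) = R_f + β × MRP = 2.4286% + 1.8441 × 8.8036% = 18.66%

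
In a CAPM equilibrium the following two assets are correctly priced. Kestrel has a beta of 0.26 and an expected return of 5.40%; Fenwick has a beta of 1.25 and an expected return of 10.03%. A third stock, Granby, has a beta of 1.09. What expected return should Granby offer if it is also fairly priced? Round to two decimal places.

MRP (SML slope) = (10.03% − 5.40%) / (1.25 − 0.26) = 4.63% / 0.99 = 4.6768%
R_f (intercept) = 5.40% − 0.26 × 4.6768% = 4.1840%
E(R_Granby) = R_f + β × MRP = 4.1840% + 1.09 × 4.6768% = 9.28%

9.28%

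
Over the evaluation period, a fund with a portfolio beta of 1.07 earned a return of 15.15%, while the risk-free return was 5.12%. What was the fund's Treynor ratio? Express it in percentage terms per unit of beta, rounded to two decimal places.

Treynor = (R_P − R_f) / β_P = (15.15% − 5.12%) / 1.0700 = 10.03% / 1.0700 = 9.37%

9.37%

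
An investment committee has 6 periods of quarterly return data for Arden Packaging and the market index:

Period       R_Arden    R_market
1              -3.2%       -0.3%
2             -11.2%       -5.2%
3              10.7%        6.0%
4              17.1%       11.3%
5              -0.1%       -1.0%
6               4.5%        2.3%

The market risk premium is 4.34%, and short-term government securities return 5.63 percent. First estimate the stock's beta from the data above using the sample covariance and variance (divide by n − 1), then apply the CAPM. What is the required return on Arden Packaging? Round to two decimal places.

Mean R_i = (-3.2 − 11.2 + 10.7 + 17.1 − 0.1 + 4.5) / 6 = 2.9667%
Mean R_m = (-0.3 − 5.2 + 6.0 + 11.3 − 1.0 + 2.3) / 6 = 2.1833%
Σ(R_i − R̄_i)(R_m − R̄_m) = 288.2167  ⇒  Cov = 288.2167 / 5 = 57.6433
Σ(R_m − R̄_m)² = 168.5083  ⇒  Var(R_m) = 168.5083 / 5 = 33.7017
β = Cov / Var(R_m) = 57.6433 / 33.7017 = 1.7104
E(R) = R_f + β × MRP = 5.63% + 1.7104 × 4.34% = 13.05%

13.05%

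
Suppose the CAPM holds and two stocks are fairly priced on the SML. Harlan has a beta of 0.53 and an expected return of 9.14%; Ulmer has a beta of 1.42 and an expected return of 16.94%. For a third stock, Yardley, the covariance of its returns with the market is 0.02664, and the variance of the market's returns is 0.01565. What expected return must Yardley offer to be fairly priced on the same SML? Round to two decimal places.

MRP = (16.94% − 9.14%) / (1.42 − 0.53) = 8.7640%
R_f = 9.14% − 0.53 × 8.7640% = 4.4951%
β_Yardley = Cov / Var(R_m) = 0.02664 / 0.01565 = 1.7022
E(R_Yardley) = R_f + β × MRP = 4.4951% + 1.7022 × 8.7640% = 19.41%

19.41%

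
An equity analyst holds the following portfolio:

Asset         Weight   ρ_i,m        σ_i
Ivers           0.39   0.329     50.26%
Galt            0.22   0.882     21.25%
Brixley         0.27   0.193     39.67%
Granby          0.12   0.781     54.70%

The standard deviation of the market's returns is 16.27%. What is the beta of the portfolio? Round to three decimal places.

1.092

β_Ivers = 0.329 × 50.26% / 16.27% = 1.0163
β_Galt = 0.882 × 21.25% / 16.27% = 1.1520
β_Brixley = 0.193 × 39.67% / 16.27% = 0.4706
β_Granby = 0.781 × 54.70% / 16.27% = 2.6257
β_P = Σ w_i β_i = 0.39×1.0163 + 0.22×1.1520 + 0.27×0.4706 + 0.12×2.6257 = 1.0919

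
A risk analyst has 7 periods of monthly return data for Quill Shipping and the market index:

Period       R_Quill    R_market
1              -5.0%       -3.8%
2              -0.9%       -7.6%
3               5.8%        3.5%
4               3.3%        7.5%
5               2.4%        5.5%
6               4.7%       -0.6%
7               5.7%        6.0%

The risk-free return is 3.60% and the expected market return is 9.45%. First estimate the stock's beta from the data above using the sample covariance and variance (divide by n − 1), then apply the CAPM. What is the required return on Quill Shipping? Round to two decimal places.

6.39%

Mean R_i = (-5.0 − 0.9 + 5.8 + 3.3 + 2.4 + 4.7 + 5.7) / 7 = 2.2857%
Mean R_m = (-3.8 − 7.6 + 3.5 + 7.5 + 5.5 − 0.6 + 6.0) / 7 = 1.5000%
Σ(R_i − R̄_i)(R_m − R̄_m) = 91.4700  ⇒  Cov = 91.4700 / 6 = 15.2450
Σ(R_m − R̄_m)² = 191.5600  ⇒  Var(R_m) = 191.5600 / 6 = 31.9267
β = Cov / Var(R_m) = 15.2450 / 31.9267 = 0.4775
MRP = 9.45% − 3.60% = 5.85%
E(R) = R_f + β × MRP = 3.60% + 0.4775 × 5.85% = 6.39%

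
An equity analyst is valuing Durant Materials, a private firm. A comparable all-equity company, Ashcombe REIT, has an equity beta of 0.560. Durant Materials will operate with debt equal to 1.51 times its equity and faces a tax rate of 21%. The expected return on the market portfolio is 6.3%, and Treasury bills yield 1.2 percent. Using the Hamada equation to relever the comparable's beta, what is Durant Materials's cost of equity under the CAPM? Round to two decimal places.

β_L = β_U × [1 + (1 − t)(D/E)] = 0.560 × [1 + (1 − 0.21) × 1.51]
    = 0.560 × [1 + 0.79 × 1.51] = 0.560 × 2.1929 = 1.2280
MRP = 6.3% − 1.2% = 5.10%
E(R) = R_f + β_L × MRP = 1.2% + 1.2280 × 5.1% = 7.46%

7.46%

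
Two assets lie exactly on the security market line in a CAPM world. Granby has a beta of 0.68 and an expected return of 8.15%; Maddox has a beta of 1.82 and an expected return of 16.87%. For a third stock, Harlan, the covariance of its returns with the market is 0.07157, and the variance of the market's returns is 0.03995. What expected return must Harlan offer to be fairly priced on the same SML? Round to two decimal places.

16.65%

MRP = (16.87% − 8.15%) / (1.82 − 0.68) = 7.6491%
R_f = 8.15% − 0.68 × 7.6491% = 2.9486%
β_Harlan = Cov / Var(R_m) = 0.07157 / 0.03995 = 1.7915
E(R_Harlan) = R_f + β × MRP = 2.9486% + 1.7915 × 7.6491% = 16.65%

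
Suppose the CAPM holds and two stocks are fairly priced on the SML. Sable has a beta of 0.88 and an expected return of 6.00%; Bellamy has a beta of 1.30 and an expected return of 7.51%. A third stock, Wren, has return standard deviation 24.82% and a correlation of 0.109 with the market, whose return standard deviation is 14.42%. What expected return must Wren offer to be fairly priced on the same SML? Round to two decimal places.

3.51%

MRP = (7.51% − 6.00%) / (1.30 − 0.88) = 3.5952%
R_f = 6.00% − 0.88 × 3.5952% = 2.8362%
β_Wren = ρ·σ_i/σ_m = 0.109 × 24.82 / 14.42 = 0.1876
E(R_Wren) = R_f + β × MRP = 2.8362% + 0.1876 × 3.5952% = 3.51%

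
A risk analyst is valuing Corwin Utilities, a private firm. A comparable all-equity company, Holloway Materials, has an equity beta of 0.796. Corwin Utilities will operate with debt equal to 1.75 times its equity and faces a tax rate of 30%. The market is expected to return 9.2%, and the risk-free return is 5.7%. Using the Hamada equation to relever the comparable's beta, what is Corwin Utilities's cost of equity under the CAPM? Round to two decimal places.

11.90%

β_L = β_U × [1 + (1 − t)(D/E)] = 0.796 × [1 + (1 − 0.30) × 1.75]
    = 0.796 × [1 + 0.70 × 1.75] = 0.796 × 2.2250 = 1.7711
MRP = 9.2% − 5.7% = 3.50%
E(R) = R_f + β_L × MRP = 5.7% + 1.7711 × 3.5% = 11.90%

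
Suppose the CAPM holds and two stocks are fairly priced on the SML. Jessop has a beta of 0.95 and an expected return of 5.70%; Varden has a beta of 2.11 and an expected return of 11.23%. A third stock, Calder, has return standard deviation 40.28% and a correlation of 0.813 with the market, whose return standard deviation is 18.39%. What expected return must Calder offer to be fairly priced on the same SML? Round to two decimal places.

MRP = (11.23% − 5.70%) / (2.11 − 0.95) = 4.7672%
R_f = 5.70% − 0.95 × 4.7672% = 1.1712%
β_Calder = ρ·σ_i/σ_m = 0.813 × 40.28 / 18.39 = 1.7807
E(R_Calder) = R_f + β × MRP = 1.1712% + 1.7807 × 4.7672% = 9.66%

9.66%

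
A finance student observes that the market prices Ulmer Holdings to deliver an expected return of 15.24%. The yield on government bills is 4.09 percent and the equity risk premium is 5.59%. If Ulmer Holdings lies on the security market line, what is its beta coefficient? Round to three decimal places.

β = (E(R) − R_f) / MRP = (15.24% − 4.09%) / 5.59% = 11.15% / 5.59% = 1.995

1.995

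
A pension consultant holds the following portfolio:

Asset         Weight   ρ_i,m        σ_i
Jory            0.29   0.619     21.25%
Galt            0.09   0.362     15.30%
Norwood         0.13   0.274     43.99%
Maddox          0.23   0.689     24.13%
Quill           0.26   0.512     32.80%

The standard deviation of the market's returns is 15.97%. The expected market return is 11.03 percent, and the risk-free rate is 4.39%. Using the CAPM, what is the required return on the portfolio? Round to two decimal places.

10.24%

β_Jory = 0.619 × 21.25% / 15.97% = 0.8237
β_Galt = 0.362 × 15.30% / 15.97% = 0.3468
β_Norwood = 0.274 × 43.99% / 15.97% = 0.7547
β_Maddox = 0.689 × 24.13% / 15.97% = 1.0411
β_Quill = 0.512 × 32.80% / 15.97% = 1.0516
β_P = Σ w_i β_i = 0.29×0.8237 + 0.09×0.3468 + 0.13×0.7547 + 0.23×1.0411 + 0.26×1.0516 = 0.8811
MRP = 11.03% − 4.39% = 6.64%
E(R_P) = R_f + β_P × MRP = 4.39% + 0.8811 × 6.64% = 10.24%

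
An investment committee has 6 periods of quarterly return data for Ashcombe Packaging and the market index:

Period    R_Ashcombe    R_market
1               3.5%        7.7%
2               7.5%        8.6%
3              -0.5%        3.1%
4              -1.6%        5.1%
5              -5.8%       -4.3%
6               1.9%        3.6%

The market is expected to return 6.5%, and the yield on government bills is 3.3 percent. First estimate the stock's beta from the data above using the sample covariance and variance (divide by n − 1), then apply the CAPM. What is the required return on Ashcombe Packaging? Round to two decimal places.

Mean R_i = (3.5 + 7.5 − 0.5 − 1.6 − 5.8 + 1.9) / 6 = 0.8333%
Mean R_m = (7.7 + 8.6 + 3.1 + 5.1 − 4.3 + 3.6) / 6 = 3.9667%
Σ(R_i − R̄_i)(R_m − R̄_m) = 93.6867  ⇒  Cov = 93.6867 / 5 = 18.7373
Σ(R_m − R̄_m)² = 105.9133  ⇒  Var(R_m) = 105.9133 / 5 = 21.1827
β = Cov / Var(R_m) = 18.7373 / 21.1827 = 0.8846
MRP = 6.5% − 3.3% = 3.20%
E(R) = R_f + β × MRP = 3.3% + 0.8846 × 3.2% = 6.13%

6.13%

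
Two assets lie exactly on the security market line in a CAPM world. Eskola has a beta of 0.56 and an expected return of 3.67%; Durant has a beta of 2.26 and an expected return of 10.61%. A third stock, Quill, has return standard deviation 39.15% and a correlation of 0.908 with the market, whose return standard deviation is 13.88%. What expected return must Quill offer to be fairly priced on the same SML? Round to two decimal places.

11.84%

MRP = (10.61% − 3.67%) / (2.26 − 0.56) = 4.0824%
R_f = 3.67% − 0.56 × 4.0824% = 1.3839%
β_Quill = ρ·σ_i/σ_m = 0.908 × 39.15 / 13.88 = 2.5611
E(R_Quill) = R_f + β × MRP = 1.3839% + 2.5611 × 4.0824% = 11.84%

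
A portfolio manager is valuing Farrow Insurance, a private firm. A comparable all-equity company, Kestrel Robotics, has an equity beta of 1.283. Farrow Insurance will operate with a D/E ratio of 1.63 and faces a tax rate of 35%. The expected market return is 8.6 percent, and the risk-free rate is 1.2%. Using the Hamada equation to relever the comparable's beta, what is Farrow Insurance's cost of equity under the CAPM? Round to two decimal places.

β_L = β_U × [1 + (1 − t)(D/E)] = 1.283 × [1 + (1 − 0.35) × 1.63]
    = 1.283 × [1 + 0.65 × 1.63] = 1.283 × 2.0595 = 2.6423
MRP = 8.6% − 1.2% = 7.40%
E(R) = R_f + β_L × MRP = 1.2% + 2.6423 × 7.4% = 20.75%

20.75%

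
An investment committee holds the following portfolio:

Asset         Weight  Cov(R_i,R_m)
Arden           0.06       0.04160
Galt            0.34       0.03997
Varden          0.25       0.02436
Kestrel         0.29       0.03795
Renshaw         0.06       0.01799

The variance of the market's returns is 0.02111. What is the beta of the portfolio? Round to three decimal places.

1.623

β_Arden = 0.04160 / 0.02111 = 1.9706
β_Galt = 0.03997 / 0.02111 = 1.8934
β_Varden = 0.02436 / 0.02111 = 1.1540
β_Kestrel = 0.03795 / 0.02111 = 1.7977
β_Renshaw = 0.01799 / 0.02111 = 0.8522
β_P = Σ w_i β_i = 0.06×1.9706 + 0.34×1.8934 + 0.25×1.1540 + 0.29×1.7977 + 0.06×0.8522 = 1.6230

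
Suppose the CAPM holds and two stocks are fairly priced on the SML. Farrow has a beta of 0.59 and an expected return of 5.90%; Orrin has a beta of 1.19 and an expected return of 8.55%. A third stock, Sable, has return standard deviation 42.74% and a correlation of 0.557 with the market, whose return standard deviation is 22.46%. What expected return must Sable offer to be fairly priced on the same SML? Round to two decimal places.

7.98%

MRP = (8.55% − 5.90%) / (1.19 − 0.59) = 4.4167%
R_f = 5.90% − 0.59 × 4.4167% = 3.2941%
β_Sable = ρ·σ_i/σ_m = 0.557 × 42.74 / 22.46 = 1.0599
E(R_Sable) = R_f + β × MRP = 3.2941% + 1.0599 × 4.4167% = 7.98%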